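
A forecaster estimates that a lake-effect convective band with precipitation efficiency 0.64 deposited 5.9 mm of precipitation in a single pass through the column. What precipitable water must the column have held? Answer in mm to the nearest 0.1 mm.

PW = precipitation / ε = 5.9 / 0.64 = 9.2 mm.

PW ≈ 9.2 mm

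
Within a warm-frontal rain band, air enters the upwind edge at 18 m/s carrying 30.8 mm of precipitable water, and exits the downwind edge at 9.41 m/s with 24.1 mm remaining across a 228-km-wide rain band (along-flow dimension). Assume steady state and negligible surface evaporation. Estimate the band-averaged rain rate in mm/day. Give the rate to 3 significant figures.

R ≈ 124 mm/day

Column moisture flux per unit crosswind length is F = V × PW.
Inflow: F_in = 18 × 30.8 = 554.4 mm·m/s
Outflow: F_out = 9.41 × 24.1 = 226.781 mm·m/s
Steady-state rate R = (F_in − F_out)/L = (554.4 − 226.781) / 228000 m = 1.437e-03 mm/s.
R = 1.437e-03 × 3600 × 24 = 124 mm/day.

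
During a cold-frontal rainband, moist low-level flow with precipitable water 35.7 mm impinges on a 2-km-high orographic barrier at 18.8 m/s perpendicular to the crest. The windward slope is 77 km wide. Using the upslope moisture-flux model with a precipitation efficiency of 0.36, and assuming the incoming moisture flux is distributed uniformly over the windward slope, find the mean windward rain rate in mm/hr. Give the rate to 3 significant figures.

Incoming column moisture flux per unit ridge length: F = V × PW = 18.8 × 35.7 = 671.16 mm·m/s.
Spread over the 77 km slope with efficiency ε = 0.36: R = ε·F/W = 0.36 × 671.16 / 77000 m = 3.138e-03 mm/s.
R = 3.138e-03 × 3600 = 11.3 mm/hr.

R ≈ 11.3 mm/hr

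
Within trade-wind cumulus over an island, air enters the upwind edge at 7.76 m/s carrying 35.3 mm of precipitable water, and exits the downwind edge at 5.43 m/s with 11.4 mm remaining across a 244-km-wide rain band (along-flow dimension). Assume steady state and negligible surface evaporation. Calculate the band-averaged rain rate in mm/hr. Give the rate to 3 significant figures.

Column moisture flux per unit crosswind length is F = V × PW.
Inflow: F_in = 7.76 × 35.3 = 273.928 mm·m/s
Outflow: F_out = 5.43 × 11.4 = 61.902 mm·m/s
Steady-state rate R = (F_in − F_out)/L = (273.928 − 61.902) / 244000 m = 8.690e-04 mm/s.
R = 8.690e-04 × 3600 = 3.13 mm/hr.

R ≈ 3.13 mm/hr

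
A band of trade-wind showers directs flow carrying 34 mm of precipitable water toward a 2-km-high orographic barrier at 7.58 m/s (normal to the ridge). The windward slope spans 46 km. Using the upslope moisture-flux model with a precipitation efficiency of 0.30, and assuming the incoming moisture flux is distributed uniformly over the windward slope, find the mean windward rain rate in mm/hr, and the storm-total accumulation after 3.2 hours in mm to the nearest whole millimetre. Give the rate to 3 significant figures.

R ≈ 6.05 mm/hr; total ≈ 19 mm

Incoming column moisture flux per unit ridge length: F = V × PW = 7.58 × 34 = 257.72 mm·m/s.
Spread over the 46 km slope with efficiency ε = 0.30: R = ε·F/W = 0.30 × 257.72 / 46000 m = 1.681e-03 mm/s.
R = 1.681e-03 × 3600 = 6.05 mm/hr.
Over 3.2 h: total = 6.05 × 3.2 = 19.36 ≈ 19 mm.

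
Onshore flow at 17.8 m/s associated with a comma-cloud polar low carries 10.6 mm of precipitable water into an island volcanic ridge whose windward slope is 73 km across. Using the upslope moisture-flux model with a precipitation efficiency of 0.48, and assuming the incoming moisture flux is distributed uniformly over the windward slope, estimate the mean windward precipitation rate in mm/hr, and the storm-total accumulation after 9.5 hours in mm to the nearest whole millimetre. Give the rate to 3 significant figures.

Incoming column moisture flux per unit ridge length: F = V × PW = 17.8 × 10.6 = 188.68 mm·m/s.
Spread over the 73 km slope with efficiency ε = 0.48: R = ε·F/W = 0.48 × 188.68 / 73000 m = 1.241e-03 mm/s.
R = 1.241e-03 × 3600 = 4.47 mm/hr.
Over 9.5 h: total = 4.47 × 9.5 = 42.465 ≈ 42 mm.

R ≈ 4.47 mm/hr; total ≈ 42 mm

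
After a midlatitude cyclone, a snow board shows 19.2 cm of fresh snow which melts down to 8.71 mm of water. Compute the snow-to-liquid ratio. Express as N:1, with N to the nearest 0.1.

Ratio = snow depth / SWE = 192 mm / 8.71 mm = 22.0, i.e. 22.0:1.

ratio ≈ 22.0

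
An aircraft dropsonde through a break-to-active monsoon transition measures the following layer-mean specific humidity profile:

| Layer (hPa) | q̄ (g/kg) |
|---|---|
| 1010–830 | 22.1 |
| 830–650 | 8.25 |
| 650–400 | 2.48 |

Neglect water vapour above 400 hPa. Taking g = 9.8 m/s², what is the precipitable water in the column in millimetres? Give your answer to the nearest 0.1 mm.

Precipitable water is the column-integrated vapour mass per unit area: PW = (1/g) Σ q̄ Δp, with q in kg/kg and Δp in Pa (1 kg/m² of water = 1 mm).
Layer 1010–830 hPa: Δp = 180 hPa = 18000 Pa, q̄ = 0.0221 kg/kg → 0.0221 × 18000 / 9.8 = 40.59 mm
Layer 830–650 hPa: Δp = 180 hPa = 18000 Pa, q̄ = 0.00825 kg/kg → 0.00825 × 18000 / 9.8 = 15.15 mm
Layer 650–400 hPa: Δp = 250 hPa = 25000 Pa, q̄ = 0.00248 kg/kg → 0.00248 × 25000 / 9.8 = 6.33 mm
PW = 40.59 + 15.15 + 6.33 = 62.07 ≈ 62.1 mm.

PW ≈ 62.1 mm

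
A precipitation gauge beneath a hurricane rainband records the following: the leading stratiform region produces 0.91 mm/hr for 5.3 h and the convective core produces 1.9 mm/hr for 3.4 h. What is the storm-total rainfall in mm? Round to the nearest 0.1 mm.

Total = Σ Rᵢ Δtᵢ = 0.91 × 5.3 + 1.9 × 3.4
      = 4.823 + 6.46 = 11.3 mm.

total ≈ 11.3 mm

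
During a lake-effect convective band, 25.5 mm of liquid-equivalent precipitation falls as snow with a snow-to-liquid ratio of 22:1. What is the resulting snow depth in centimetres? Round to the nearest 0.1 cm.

snow depth ≈ 56.1 cm

Snow depth = liquid × ratio = 25.5 mm × 22 = 561 mm = 56.1 cm.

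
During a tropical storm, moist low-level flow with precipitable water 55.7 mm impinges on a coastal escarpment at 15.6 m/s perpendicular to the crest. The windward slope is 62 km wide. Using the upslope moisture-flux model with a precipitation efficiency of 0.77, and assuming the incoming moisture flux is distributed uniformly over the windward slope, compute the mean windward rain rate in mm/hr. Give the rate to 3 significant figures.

R ≈ 38.8 mm/hr

Incoming column moisture flux per unit ridge length: F = V × PW = 15.6 × 55.7 = 868.92 mm·m/s.
Spread over the 62 km slope with efficiency ε = 0.77: R = ε·F/W = 0.77 × 868.92 / 62000 m = 1.079e-02 mm/s.
R = 1.079e-02 × 3600 = 38.8 mm/hr.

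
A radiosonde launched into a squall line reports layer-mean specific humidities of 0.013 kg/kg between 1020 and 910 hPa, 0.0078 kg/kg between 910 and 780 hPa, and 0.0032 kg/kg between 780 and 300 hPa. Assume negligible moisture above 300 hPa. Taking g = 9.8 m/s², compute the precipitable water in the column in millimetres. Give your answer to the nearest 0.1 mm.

Precipitable water is the column-integrated vapour mass per unit area: PW = (1/g) Σ q̄ Δp, with q in kg/kg and Δp in Pa (1 kg/m² of water = 1 mm).
Layer 1020–910 hPa: Δp = 110 hPa = 11000 Pa, q̄ = 0.013 kg/kg → 0.013 × 11000 / 9.8 = 14.59 mm
Layer 910–780 hPa: Δp = 130 hPa = 13000 Pa, q̄ = 0.0078 kg/kg → 0.0078 × 13000 / 9.8 = 10.35 mm
Layer 780–300 hPa: Δp = 480 hPa = 48000 Pa, q̄ = 0.0032 kg/kg → 0.0032 × 48000 / 9.8 = 15.67 mm
PW = 14.59 + 10.35 + 15.67 = 40.61 ≈ 40.6 mm.

PW ≈ 40.6 mm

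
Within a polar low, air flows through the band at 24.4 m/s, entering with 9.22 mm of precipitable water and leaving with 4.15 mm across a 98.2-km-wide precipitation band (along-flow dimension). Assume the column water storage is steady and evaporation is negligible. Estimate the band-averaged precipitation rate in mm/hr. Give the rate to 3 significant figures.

Column moisture flux per unit crosswind length is F = V × PW.
Inflow: F_in = 24.4 × 9.22 = 224.968 mm·m/s
Outflow: F_out = 24.4 × 4.15 = 101.26 mm·m/s
Steady-state rate R = (F_in − F_out)/L = (224.968 − 101.26) / 98200 m = 1.260e-03 mm/s.
R = 1.260e-03 × 3600 = 4.54 mm/hr.

R ≈ 4.54 mm/hr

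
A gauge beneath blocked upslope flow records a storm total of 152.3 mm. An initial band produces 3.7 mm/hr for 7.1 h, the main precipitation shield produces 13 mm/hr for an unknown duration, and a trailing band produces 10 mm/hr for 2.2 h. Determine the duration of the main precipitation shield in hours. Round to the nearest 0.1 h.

Known phases: 3.7 × 7.1 + 10 × 2.2 = 26.27 + 22 = 48.27 mm.
Remaining depth = 152.3 − 48.27 = 104.03 mm.
Duration = 104.03 / 13 = 8.0 h.

duration ≈ 8.0 h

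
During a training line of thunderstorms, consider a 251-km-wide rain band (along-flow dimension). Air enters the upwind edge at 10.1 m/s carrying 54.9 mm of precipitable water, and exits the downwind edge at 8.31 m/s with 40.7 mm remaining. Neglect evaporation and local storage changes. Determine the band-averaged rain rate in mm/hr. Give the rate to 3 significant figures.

R ≈ 3.10 mm/hr

Column moisture flux per unit crosswind length is F = V × PW.
Inflow: F_in = 10.1 × 54.9 = 554.49 mm·m/s
Outflow: F_out = 8.31 × 40.7 = 338.217 mm·m/s
Steady-state rate R = (F_in − F_out)/L = (554.49 − 338.217) / 251000 m = 8.616e-04 mm/s.
R = 8.616e-04 × 3600 = 3.10 mm/hr.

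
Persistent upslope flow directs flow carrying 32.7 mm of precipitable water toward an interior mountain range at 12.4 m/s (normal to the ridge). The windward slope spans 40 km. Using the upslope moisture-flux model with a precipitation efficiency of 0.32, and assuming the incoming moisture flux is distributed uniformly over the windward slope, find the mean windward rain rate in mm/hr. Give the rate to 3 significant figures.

Incoming column moisture flux per unit ridge length: F = V × PW = 12.4 × 32.7 = 405.48 mm·m/s.
Spread over the 40 km slope with efficiency ε = 0.32: R = ε·F/W = 0.32 × 405.48 / 40000 m = 3.244e-03 mm/s.
R = 3.244e-03 × 3600 = 11.7 mm/hr.

R ≈ 11.7 mm/hr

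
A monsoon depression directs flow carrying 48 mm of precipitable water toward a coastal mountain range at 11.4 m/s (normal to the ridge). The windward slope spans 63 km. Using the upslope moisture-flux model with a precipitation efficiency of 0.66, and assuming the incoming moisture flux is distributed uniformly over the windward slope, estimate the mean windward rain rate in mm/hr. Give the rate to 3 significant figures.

Incoming column moisture flux per unit ridge length: F = V × PW = 11.4 × 48 = 547.2 mm·m/s.
Spread over the 63 km slope with efficiency ε = 0.66: R = ε·F/W = 0.66 × 547.2 / 63000 m = 5.733e-03 mm/s.
R = 5.733e-03 × 3600 = 20.6 mm/hr.

R ≈ 20.6 mm/hr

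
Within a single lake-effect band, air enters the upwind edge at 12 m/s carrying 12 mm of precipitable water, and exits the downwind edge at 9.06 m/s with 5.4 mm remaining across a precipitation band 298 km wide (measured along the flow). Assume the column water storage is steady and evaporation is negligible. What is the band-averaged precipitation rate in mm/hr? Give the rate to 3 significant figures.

Column moisture flux per unit crosswind length is F = V × PW.
Inflow: F_in = 12 × 12 = 144 mm·m/s
Outflow: F_out = 9.06 × 5.4 = 48.924 mm·m/s
Steady-state rate R = (F_in − F_out)/L = (144 − 48.924) / 298000 m = 3.190e-04 mm/s.
R = 3.190e-04 × 3600 = 1.15 mm/hr.

R ≈ 1.15 mm/hr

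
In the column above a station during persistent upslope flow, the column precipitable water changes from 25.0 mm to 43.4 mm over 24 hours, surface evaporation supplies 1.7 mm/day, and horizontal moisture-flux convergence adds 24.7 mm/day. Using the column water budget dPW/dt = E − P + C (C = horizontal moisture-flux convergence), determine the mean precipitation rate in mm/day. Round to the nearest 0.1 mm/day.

P ≈ 8.0 mm/day

dPW/dt = (43.4 − 25.0) mm / (24/24 day) = +18.400 mm/day.
P = E + C − dPW/dt = 1.7 + (24.7) − (+18.400) = 8.0 mm/day.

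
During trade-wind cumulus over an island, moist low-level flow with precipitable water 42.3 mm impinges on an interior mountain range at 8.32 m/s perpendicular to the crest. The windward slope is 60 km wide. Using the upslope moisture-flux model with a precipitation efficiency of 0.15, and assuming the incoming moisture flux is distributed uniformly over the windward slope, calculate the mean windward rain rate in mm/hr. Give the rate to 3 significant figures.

R ≈ 3.17 mm/hr

Incoming column moisture flux per unit ridge length: F = V × PW = 8.32 × 42.3 = 351.936 mm·m/s.
Spread over the 60 km slope with efficiency ε = 0.15: R = ε·F/W = 0.15 × 351.936 / 60000 m = 8.798e-04 mm/s.
R = 8.798e-04 × 3600 = 3.17 mm/hr.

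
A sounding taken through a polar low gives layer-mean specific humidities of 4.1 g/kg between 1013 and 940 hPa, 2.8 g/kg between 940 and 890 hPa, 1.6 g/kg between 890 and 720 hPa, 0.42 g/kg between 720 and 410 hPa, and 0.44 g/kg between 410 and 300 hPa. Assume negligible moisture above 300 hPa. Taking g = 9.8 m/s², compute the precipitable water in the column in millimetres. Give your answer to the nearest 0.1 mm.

Precipitable water is the column-integrated vapour mass per unit area: PW = (1/g) Σ q̄ Δp, with q in kg/kg and Δp in Pa (1 kg/m² of water = 1 mm).
Layer 1013–940 hPa: Δp = 73 hPa = 7300 Pa, q̄ = 0.0041 kg/kg → 0.0041 × 7300 / 9.8 = 3.05 mm
Layer 940–890 hPa: Δp = 50 hPa = 5000 Pa, q̄ = 0.0028 kg/kg → 0.0028 × 5000 / 9.8 = 1.43 mm
Layer 890–720 hPa: Δp = 170 hPa = 17000 Pa, q̄ = 0.0016 kg/kg → 0.0016 × 17000 / 9.8 = 2.78 mm
Layer 720–410 hPa: Δp = 310 hPa = 31000 Pa, q̄ = 0.00042 kg/kg → 0.00042 × 31000 / 9.8 = 1.33 mm
Layer 410–300 hPa: Δp = 110 hPa = 11000 Pa, q̄ = 0.00044 kg/kg → 0.00044 × 11000 / 9.8 = 0.49 mm
PW = 3.05 + 1.43 + 2.78 + 1.33 + 0.49 = 9.08 ≈ 9.1 mm.

PW ≈ 9.1 mm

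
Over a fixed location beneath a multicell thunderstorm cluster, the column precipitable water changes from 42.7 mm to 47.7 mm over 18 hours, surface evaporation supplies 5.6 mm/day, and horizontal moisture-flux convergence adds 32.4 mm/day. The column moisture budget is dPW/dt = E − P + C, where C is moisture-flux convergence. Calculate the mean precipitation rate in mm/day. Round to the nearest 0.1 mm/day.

dPW/dt = (47.7 − 42.7) mm / (18/24 day) = +6.667 mm/day.
P = E + C − dPW/dt = 5.6 + (32.4) − (+6.667) = 31.3 mm/day.

P ≈ 31.3 mm/day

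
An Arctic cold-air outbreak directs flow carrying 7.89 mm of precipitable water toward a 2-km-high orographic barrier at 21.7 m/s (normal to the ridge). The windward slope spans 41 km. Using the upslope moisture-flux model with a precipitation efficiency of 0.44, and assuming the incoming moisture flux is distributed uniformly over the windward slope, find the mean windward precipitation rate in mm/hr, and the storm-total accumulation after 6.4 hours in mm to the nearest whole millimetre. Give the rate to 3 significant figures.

R ≈ 6.61 mm/hr; total ≈ 42 mm

Incoming column moisture flux per unit ridge length: F = V × PW = 21.7 × 7.89 = 171.213 mm·m/s.
Spread over the 41 km slope with efficiency ε = 0.44: R = ε·F/W = 0.44 × 171.213 / 41000 m = 1.837e-03 mm/s.
R = 1.837e-03 × 3600 = 6.61 mm/hr.
Over 6.4 h: total = 6.61 × 6.4 = 42.304 ≈ 42 mm.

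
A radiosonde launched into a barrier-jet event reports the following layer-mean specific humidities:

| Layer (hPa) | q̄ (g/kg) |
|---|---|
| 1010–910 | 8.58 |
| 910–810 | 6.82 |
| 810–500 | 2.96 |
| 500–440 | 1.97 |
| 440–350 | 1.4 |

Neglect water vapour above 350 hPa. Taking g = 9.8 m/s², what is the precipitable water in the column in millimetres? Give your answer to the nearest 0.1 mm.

PW ≈ 27.6 mm

Precipitable water is the column-integrated vapour mass per unit area: PW = (1/g) Σ q̄ Δp, with q in kg/kg and Δp in Pa (1 kg/m² of water = 1 mm).
Layer 1010–910 hPa: Δp = 100 hPa = 10000 Pa, q̄ = 0.00858 kg/kg → 0.00858 × 10000 / 9.8 = 8.76 mm
Layer 910–810 hPa: Δp = 100 hPa = 10000 Pa, q̄ = 0.00682 kg/kg → 0.00682 × 10000 / 9.8 = 6.96 mm
Layer 810–500 hPa: Δp = 310 hPa = 31000 Pa, q̄ = 0.00296 kg/kg → 0.00296 × 31000 / 9.8 = 9.36 mm
Layer 500–440 hPa: Δp = 60 hPa = 6000 Pa, q̄ = 0.00197 kg/kg → 0.00197 × 6000 / 9.8 = 1.21 mm
Layer 440–350 hPa: Δp = 90 hPa = 9000 Pa, q̄ = 0.0014 kg/kg → 0.0014 × 9000 / 9.8 = 1.29 mm
PW = 8.76 + 6.96 + 9.36 + 1.21 + 1.29 = 27.58 ≈ 27.6 mm.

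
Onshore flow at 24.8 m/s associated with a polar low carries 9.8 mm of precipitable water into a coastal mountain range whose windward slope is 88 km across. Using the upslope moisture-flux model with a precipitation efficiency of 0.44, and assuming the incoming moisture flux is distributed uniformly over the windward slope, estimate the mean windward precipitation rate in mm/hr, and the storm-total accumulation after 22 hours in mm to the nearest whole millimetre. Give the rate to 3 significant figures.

Incoming column moisture flux per unit ridge length: F = V × PW = 24.8 × 9.8 = 243.04 mm·m/s.
Spread over the 88 km slope with efficiency ε = 0.44: R = ε·F/W = 0.44 × 243.04 / 88000 m = 1.215e-03 mm/s.
R = 1.215e-03 × 3600 = 4.37 mm/hr.
Over 22 h: total = 4.37 × 22 = 96.14 ≈ 96 mm.

R ≈ 4.37 mm/hr; total ≈ 96 mm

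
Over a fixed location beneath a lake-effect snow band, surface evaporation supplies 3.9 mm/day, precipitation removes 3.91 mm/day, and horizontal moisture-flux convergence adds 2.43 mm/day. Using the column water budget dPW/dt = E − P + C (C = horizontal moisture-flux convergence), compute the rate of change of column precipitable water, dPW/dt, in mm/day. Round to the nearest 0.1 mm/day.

dPW/dt ≈ 2.4 mm/day

dPW/dt = E − P + C = 3.9 − 3.91 + (2.43) = 2.4 mm/day.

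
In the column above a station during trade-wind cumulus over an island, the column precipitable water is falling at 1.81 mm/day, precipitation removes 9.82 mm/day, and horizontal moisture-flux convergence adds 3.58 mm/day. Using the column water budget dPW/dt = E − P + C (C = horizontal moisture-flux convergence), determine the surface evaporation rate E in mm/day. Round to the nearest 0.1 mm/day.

dPW/dt = -1.81 mm/day.
E = dPW/dt + P − C = (-1.81) + 9.82 − (3.58) = 4.4 mm/day.

E ≈ 4.4 mm/day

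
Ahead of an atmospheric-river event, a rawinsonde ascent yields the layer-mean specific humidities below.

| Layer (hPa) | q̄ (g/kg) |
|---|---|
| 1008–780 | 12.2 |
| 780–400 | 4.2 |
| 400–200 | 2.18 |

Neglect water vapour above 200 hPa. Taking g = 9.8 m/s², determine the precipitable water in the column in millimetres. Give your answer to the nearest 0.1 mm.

Precipitable water is the column-integrated vapour mass per unit area: PW = (1/g) Σ q̄ Δp, with q in kg/kg and Δp in Pa (1 kg/m² of water = 1 mm).
Layer 1008–780 hPa: Δp = 228 hPa = 22800 Pa, q̄ = 0.0122 kg/kg → 0.0122 × 22800 / 9.8 = 28.38 mm
Layer 780–400 hPa: Δp = 380 hPa = 38000 Pa, q̄ = 0.0042 kg/kg → 0.0042 × 38000 / 9.8 = 16.29 mm
Layer 400–200 hPa: Δp = 200 hPa = 20000 Pa, q̄ = 0.00218 kg/kg → 0.00218 × 20000 / 9.8 = 4.45 mm
PW = 28.38 + 16.29 + 4.45 = 49.12 ≈ 49.1 mm.

PW ≈ 49.1 mm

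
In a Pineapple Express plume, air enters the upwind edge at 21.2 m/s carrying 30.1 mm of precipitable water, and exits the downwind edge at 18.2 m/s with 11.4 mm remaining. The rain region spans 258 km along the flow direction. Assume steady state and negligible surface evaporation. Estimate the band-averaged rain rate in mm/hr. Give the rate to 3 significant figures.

Column moisture flux per unit crosswind length is F = V × PW.
Inflow: F_in = 21.2 × 30.1 = 638.12 mm·m/s
Outflow: F_out = 18.2 × 11.4 = 207.48 mm·m/s
Steady-state rate R = (F_in − F_out)/L = (638.12 − 207.48) / 258000 m = 1.669e-03 mm/s.
R = 1.669e-03 × 3600 = 6.01 mm/hr.

R ≈ 6.01 mm/hr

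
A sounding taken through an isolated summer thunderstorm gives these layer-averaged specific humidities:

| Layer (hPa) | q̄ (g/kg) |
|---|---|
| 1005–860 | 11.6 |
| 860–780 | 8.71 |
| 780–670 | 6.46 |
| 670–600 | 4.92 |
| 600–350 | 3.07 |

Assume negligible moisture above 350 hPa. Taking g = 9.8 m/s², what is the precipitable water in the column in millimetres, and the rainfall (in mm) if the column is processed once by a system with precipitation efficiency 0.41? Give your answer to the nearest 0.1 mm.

PW ≈ 42.9 mm; rainfall ≈ 17.6 mm

Precipitable water is the column-integrated vapour mass per unit area: PW = (1/g) Σ q̄ Δp, with q in kg/kg and Δp in Pa (1 kg/m² of water = 1 mm).
Layer 1005–860 hPa: Δp = 145 hPa = 14500 Pa, q̄ = 0.0116 kg/kg → 0.0116 × 14500 / 9.8 = 17.16 mm
Layer 860–780 hPa: Δp = 80 hPa = 8000 Pa, q̄ = 0.00871 kg/kg → 0.00871 × 8000 / 9.8 = 7.11 mm
Layer 780–670 hPa: Δp = 110 hPa = 11000 Pa, q̄ = 0.00646 kg/kg → 0.00646 × 11000 / 9.8 = 7.25 mm
Layer 670–600 hPa: Δp = 70 hPa = 7000 Pa, q̄ = 0.00492 kg/kg → 0.00492 × 7000 / 9.8 = 3.51 mm
Layer 600–350 hPa: Δp = 250 hPa = 25000 Pa, q̄ = 0.00307 kg/kg → 0.00307 × 25000 / 9.8 = 7.83 mm
PW = 17.16 + 7.11 + 7.25 + 3.51 + 7.83 = 42.86 ≈ 42.9 mm.
Rainfall = ε × PW = 0.41 × 42.9 = 17.6 mm.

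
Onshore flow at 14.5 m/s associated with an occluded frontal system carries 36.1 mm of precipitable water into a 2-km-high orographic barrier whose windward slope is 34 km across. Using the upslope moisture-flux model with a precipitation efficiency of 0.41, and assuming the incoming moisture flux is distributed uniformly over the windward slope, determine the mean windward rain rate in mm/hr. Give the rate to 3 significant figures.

R ≈ 22.7 mm/hr

Incoming column moisture flux per unit ridge length: F = V × PW = 14.5 × 36.1 = 523.45 mm·m/s.
Spread over the 34 km slope with efficiency ε = 0.41: R = ε·F/W = 0.41 × 523.45 / 34000 m = 6.312e-03 mm/s.
R = 6.312e-03 × 3600 = 22.7 mm/hr.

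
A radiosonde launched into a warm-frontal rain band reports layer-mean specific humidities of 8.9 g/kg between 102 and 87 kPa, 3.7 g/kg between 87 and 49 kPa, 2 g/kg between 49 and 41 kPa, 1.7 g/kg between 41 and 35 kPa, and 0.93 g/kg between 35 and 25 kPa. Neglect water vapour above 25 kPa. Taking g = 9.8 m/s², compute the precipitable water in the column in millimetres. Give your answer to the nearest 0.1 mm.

PW ≈ 31.6 mm

Precipitable water is the column-integrated vapour mass per unit area: PW = (1/g) Σ q̄ Δp, with q in kg/kg and Δp in Pa (1 kg/m² of water = 1 mm).
Layer 102–87 kPa: Δp = 150 hPa = 15000 Pa, q̄ = 0.0089 kg/kg → 0.0089 × 15000 / 9.8 = 13.62 mm
Layer 87–49 kPa: Δp = 380 hPa = 38000 Pa, q̄ = 0.0037 kg/kg → 0.0037 × 38000 / 9.8 = 14.35 mm
Layer 49–41 kPa: Δp = 80 hPa = 8000 Pa, q̄ = 0.002 kg/kg → 0.002 × 8000 / 9.8 = 1.63 mm
Layer 41–35 kPa: Δp = 60 hPa = 6000 Pa, q̄ = 0.0017 kg/kg → 0.0017 × 6000 / 9.8 = 1.04 mm
Layer 35–25 kPa: Δp = 100 hPa = 10000 Pa, q̄ = 0.00093 kg/kg → 0.00093 × 10000 / 9.8 = 0.95 mm
PW = 13.62 + 14.35 + 1.63 + 1.04 + 0.95 = 31.59 ≈ 31.6 mm.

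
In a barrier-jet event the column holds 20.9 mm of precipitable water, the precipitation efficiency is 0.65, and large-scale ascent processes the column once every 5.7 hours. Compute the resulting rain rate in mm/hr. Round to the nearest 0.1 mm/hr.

Each overturning extracts ε × PW = 0.65 × 20.9 = 13.585 mm.
Rate = ε·PW / τ = 13.585 / 5.7 h = 2.4 mm/hr.

R ≈ 2.4 mm/hr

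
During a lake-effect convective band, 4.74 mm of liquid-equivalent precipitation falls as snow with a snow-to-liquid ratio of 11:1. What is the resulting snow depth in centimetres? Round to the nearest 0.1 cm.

snow depth ≈ 5.2 cm

Snow depth = liquid × ratio = 4.74 mm × 11 = 52.14 mm = 5.2 cm.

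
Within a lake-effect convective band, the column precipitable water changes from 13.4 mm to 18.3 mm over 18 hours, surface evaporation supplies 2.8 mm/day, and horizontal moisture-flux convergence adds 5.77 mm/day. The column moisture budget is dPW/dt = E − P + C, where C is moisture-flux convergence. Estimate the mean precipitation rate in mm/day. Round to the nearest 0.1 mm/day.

dPW/dt = (18.3 − 13.4) mm / (18/24 day) = +6.533 mm/day.
P = E + C − dPW/dt = 2.8 + (5.77) − (+6.533) = 2.0 mm/day.

P ≈ 2.0 mm/day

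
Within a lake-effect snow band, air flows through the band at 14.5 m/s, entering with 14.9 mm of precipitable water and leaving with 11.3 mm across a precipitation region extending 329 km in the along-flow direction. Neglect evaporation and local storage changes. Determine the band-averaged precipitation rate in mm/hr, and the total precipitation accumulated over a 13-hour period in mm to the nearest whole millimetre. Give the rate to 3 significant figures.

R ≈ 0.571 mm/hr; total ≈ 7 mm

Column moisture flux per unit crosswind length is F = V × PW.
Inflow: F_in = 14.5 × 14.9 = 216.05 mm·m/s
Outflow: F_out = 14.5 × 11.3 = 163.85 mm·m/s
Steady-state rate R = (F_in − F_out)/L = (216.05 − 163.85) / 329000 m = 1.587e-04 mm/s.
R = 1.587e-04 × 3600 = 0.571 mm/hr.
Over 13 h: total = 0.571 × 13 = 7.423 ≈ 7 mm.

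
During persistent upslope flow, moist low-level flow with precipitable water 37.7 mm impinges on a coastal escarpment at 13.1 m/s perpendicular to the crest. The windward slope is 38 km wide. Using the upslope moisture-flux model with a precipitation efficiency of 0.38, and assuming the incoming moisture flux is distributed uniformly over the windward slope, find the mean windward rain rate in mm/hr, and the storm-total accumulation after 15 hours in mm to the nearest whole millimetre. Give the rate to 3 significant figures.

R ≈ 17.8 mm/hr; total ≈ 267 mm

Incoming column moisture flux per unit ridge length: F = V × PW = 13.1 × 37.7 = 493.87 mm·m/s.
Spread over the 38 km slope with efficiency ε = 0.38: R = ε·F/W = 0.38 × 493.87 / 38000 m = 4.939e-03 mm/s.
R = 4.939e-03 × 3600 = 17.8 mm/hr.
Over 15 h: total = 17.8 × 15 = 267 mm.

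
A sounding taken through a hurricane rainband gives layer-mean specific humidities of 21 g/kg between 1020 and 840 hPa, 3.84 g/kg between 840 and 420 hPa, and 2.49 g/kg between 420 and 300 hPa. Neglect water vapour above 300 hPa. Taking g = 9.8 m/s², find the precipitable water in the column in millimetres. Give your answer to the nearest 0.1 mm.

Precipitable water is the column-integrated vapour mass per unit area: PW = (1/g) Σ q̄ Δp, with q in kg/kg and Δp in Pa (1 kg/m² of water = 1 mm).
Layer 1020–840 hPa: Δp = 180 hPa = 18000 Pa, q̄ = 0.021 kg/kg → 0.021 × 18000 / 9.8 = 38.57 mm
Layer 840–420 hPa: Δp = 420 hPa = 42000 Pa, q̄ = 0.00384 kg/kg → 0.00384 × 42000 / 9.8 = 16.46 mm
Layer 420–300 hPa: Δp = 120 hPa = 12000 Pa, q̄ = 0.00249 kg/kg → 0.00249 × 12000 / 9.8 = 3.05 mm
PW = 38.57 + 16.46 + 3.05 = 58.08 ≈ 58.1 mm.

PW ≈ 58.1 mm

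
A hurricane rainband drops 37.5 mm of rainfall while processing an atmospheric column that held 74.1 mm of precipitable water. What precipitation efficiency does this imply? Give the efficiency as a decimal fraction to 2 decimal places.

ε = rainfall / PW = 37.5 / 74.1 = 0.51.

ε ≈ 0.51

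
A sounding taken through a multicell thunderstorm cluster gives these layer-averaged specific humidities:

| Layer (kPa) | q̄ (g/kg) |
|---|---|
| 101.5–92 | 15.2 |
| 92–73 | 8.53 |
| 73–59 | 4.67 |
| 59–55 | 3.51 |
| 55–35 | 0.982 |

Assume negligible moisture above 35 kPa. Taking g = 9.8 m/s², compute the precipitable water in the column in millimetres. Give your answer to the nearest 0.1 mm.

PW ≈ 41.4 mm

Precipitable water is the column-integrated vapour mass per unit area: PW = (1/g) Σ q̄ Δp, with q in kg/kg and Δp in Pa (1 kg/m² of water = 1 mm).
Layer 101.5–92 kPa: Δp = 95 hPa = 9500 Pa, q̄ = 0.0152 kg/kg → 0.0152 × 9500 / 9.8 = 14.73 mm
Layer 92–73 kPa: Δp = 190 hPa = 19000 Pa, q̄ = 0.00853 kg/kg → 0.00853 × 19000 / 9.8 = 16.54 mm
Layer 73–59 kPa: Δp = 140 hPa = 14000 Pa, q̄ = 0.00467 kg/kg → 0.00467 × 14000 / 9.8 = 6.67 mm
Layer 59–55 kPa: Δp = 40 hPa = 4000 Pa, q̄ = 0.00351 kg/kg → 0.00351 × 4000 / 9.8 = 1.43 mm
Layer 55–35 kPa: Δp = 200 hPa = 20000 Pa, q̄ = 0.000982 kg/kg → 0.000982 × 20000 / 9.8 = 2.00 mm
PW = 14.73 + 16.54 + 6.67 + 1.43 + 2.00 = 41.37 ≈ 41.4 mm.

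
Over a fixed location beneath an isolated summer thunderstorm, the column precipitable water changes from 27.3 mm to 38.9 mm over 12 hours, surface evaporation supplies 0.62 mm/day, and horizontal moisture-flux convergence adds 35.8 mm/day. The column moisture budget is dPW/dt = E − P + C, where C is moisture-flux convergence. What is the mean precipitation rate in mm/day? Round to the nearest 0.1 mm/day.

dPW/dt = (38.9 − 27.3) mm / (12/24 day) = +23.200 mm/day.
P = E + C − dPW/dt = 0.62 + (35.8) − (+23.200) = 13.2 mm/day.

P ≈ 13.2 mm/day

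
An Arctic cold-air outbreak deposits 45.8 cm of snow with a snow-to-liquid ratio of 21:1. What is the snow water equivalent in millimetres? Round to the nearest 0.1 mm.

SWE = snow depth / ratio = 45.8 cm / 21 = 2.181 cm = 21.8 mm.

SWE ≈ 21.8 mm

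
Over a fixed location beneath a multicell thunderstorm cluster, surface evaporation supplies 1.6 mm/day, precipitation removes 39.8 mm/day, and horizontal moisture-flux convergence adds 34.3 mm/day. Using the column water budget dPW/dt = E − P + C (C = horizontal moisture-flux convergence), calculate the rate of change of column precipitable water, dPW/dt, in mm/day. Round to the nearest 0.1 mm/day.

dPW/dt ≈ -3.9 mm/day

dPW/dt = E − P + C = 1.6 − 39.8 + (34.3) = -3.9 mm/day.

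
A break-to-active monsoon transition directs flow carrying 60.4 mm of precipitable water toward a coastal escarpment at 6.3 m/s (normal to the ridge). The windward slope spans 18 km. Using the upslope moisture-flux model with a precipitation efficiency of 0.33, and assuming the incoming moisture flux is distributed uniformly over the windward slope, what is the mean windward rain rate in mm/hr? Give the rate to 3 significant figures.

Incoming column moisture flux per unit ridge length: F = V × PW = 6.3 × 60.4 = 380.52 mm·m/s.
Spread over the 18 km slope with efficiency ε = 0.33: R = ε·F/W = 0.33 × 380.52 / 18000 m = 6.976e-03 mm/s.
R = 6.976e-03 × 3600 = 25.1 mm/hr.

R ≈ 25.1 mm/hr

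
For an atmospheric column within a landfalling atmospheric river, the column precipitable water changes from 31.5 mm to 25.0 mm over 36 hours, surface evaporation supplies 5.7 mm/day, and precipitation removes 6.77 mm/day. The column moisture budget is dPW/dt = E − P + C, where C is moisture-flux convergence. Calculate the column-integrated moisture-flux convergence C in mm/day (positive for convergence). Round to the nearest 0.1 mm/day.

C ≈ -3.3 mm/day

dPW/dt = (25.0 − 31.5) mm / (36/24 day) = -4.333 mm/day.
C = dPW/dt − E + P = (-4.333) − 5.7 + 6.77 = -3.3 mm/day.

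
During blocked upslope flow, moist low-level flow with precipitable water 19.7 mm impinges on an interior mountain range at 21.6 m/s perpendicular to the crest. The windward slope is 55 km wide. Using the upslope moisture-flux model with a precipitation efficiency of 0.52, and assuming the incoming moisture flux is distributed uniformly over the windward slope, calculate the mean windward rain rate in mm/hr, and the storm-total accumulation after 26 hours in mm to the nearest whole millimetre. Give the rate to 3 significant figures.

R ≈ 14.5 mm/hr; total ≈ 377 mm

Incoming column moisture flux per unit ridge length: F = V × PW = 21.6 × 19.7 = 425.52 mm·m/s.
Spread over the 55 km slope with efficiency ε = 0.52: R = ε·F/W = 0.52 × 425.52 / 55000 m = 4.023e-03 mm/s.
R = 4.023e-03 × 3600 = 14.5 mm/hr.
Over 26 h: total = 14.5 × 26 = 377 mm.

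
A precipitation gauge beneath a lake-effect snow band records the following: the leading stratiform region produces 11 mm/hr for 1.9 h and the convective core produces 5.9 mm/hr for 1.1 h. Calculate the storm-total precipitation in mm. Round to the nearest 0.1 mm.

Total = Σ Rᵢ Δtᵢ = 11 × 1.9 + 5.9 × 1.1
      = 20.9 + 6.49 = 27.4 mm.

total ≈ 27.4 mm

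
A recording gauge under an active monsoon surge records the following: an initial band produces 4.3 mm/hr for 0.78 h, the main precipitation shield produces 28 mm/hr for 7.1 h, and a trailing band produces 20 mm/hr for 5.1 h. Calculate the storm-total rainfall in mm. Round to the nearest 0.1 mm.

total ≈ 304.2 mm

Total = Σ Rᵢ Δtᵢ = 4.3 × 0.78 + 28 × 7.1 + 20 × 5.1
      = 3.354 + 198.8 + 102 = 304.2 mm.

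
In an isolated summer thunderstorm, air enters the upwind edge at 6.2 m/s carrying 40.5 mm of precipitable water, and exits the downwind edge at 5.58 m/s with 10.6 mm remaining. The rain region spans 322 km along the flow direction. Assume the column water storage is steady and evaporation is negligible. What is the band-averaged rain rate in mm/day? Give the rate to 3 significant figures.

Column moisture flux per unit crosswind length is F = V × PW.
Inflow: F_in = 6.2 × 40.5 = 251.1 mm·m/s
Outflow: F_out = 5.58 × 10.6 = 59.148 mm·m/s
Steady-state rate R = (F_in − F_out)/L = (251.1 − 59.148) / 322000 m = 5.961e-04 mm/s.
R = 5.961e-04 × 3600 × 24 = 51.5 mm/day.

R ≈ 51.5 mm/day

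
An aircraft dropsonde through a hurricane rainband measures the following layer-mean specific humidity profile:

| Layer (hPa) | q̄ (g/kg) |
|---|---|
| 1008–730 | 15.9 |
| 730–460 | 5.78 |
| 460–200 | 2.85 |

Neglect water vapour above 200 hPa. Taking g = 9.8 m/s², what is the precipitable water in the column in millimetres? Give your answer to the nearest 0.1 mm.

PW ≈ 68.6 mm

Precipitable water is the column-integrated vapour mass per unit area: PW = (1/g) Σ q̄ Δp, with q in kg/kg and Δp in Pa (1 kg/m² of water = 1 mm).
Layer 1008–730 hPa: Δp = 278 hPa = 27800 Pa, q̄ = 0.0159 kg/kg → 0.0159 × 27800 / 9.8 = 45.10 mm
Layer 730–460 hPa: Δp = 270 hPa = 27000 Pa, q̄ = 0.00578 kg/kg → 0.00578 × 27000 / 9.8 = 15.92 mm
Layer 460–200 hPa: Δp = 260 hPa = 26000 Pa, q̄ = 0.00285 kg/kg → 0.00285 × 26000 / 9.8 = 7.56 mm
PW = 45.10 + 15.92 + 7.56 = 68.58 ≈ 68.6 mm.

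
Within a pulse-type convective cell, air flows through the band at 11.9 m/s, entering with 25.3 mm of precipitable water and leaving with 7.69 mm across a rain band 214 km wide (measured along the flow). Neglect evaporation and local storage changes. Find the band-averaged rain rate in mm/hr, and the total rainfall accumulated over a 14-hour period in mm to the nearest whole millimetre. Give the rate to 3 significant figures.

Column moisture flux per unit crosswind length is F = V × PW.
Inflow: F_in = 11.9 × 25.3 = 301.07 mm·m/s
Outflow: F_out = 11.9 × 7.69 = 91.511 mm·m/s
Steady-state rate R = (F_in − F_out)/L = (301.07 − 91.511) / 214000 m = 9.792e-04 mm/s.
R = 9.792e-04 × 3600 = 3.53 mm/hr.
Over 14 h: total = 3.53 × 14 = 49.42 ≈ 49 mm.

R ≈ 3.53 mm/hr; total ≈ 49 mm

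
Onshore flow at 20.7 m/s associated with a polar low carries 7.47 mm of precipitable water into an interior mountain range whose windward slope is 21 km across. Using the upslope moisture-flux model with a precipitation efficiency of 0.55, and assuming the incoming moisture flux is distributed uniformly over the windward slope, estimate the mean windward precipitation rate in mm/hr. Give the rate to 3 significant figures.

Incoming column moisture flux per unit ridge length: F = V × PW = 20.7 × 7.47 = 154.629 mm·m/s.
Spread over the 21 km slope with efficiency ε = 0.55: R = ε·F/W = 0.55 × 154.629 / 21000 m = 4.050e-03 mm/s.
R = 4.050e-03 × 3600 = 14.6 mm/hr.

R ≈ 14.6 mm/hr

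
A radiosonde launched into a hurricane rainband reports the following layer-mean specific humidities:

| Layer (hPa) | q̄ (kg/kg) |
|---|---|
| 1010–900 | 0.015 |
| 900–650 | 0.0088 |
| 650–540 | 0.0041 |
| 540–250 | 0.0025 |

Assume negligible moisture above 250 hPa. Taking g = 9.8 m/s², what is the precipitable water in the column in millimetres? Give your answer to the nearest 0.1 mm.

Precipitable water is the column-integrated vapour mass per unit area: PW = (1/g) Σ q̄ Δp, with q in kg/kg and Δp in Pa (1 kg/m² of water = 1 mm).
Layer 1010–900 hPa: Δp = 110 hPa = 11000 Pa, q̄ = 0.015 kg/kg → 0.015 × 11000 / 9.8 = 16.84 mm
Layer 900–650 hPa: Δp = 250 hPa = 25000 Pa, q̄ = 0.0088 kg/kg → 0.0088 × 25000 / 9.8 = 22.45 mm
Layer 650–540 hPa: Δp = 110 hPa = 11000 Pa, q̄ = 0.0041 kg/kg → 0.0041 × 11000 / 9.8 = 4.60 mm
Layer 540–250 hPa: Δp = 290 hPa = 29000 Pa, q̄ = 0.0025 kg/kg → 0.0025 × 29000 / 9.8 = 7.40 mm
PW = 16.84 + 22.45 + 4.60 + 7.40 = 51.29 ≈ 51.3 mm.

PW ≈ 51.3 mm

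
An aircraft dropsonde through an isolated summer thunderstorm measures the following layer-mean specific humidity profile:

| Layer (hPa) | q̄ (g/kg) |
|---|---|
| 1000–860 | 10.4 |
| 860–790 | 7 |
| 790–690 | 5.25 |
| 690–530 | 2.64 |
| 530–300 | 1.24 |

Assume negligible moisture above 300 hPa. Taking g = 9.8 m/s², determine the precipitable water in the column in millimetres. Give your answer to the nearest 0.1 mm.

Precipitable water is the column-integrated vapour mass per unit area: PW = (1/g) Σ q̄ Δp, with q in kg/kg and Δp in Pa (1 kg/m² of water = 1 mm).
Layer 1000–860 hPa: Δp = 140 hPa = 14000 Pa, q̄ = 0.0104 kg/kg → 0.0104 × 14000 / 9.8 = 14.86 mm
Layer 860–790 hPa: Δp = 70 hPa = 7000 Pa, q̄ = 0.007 kg/kg → 0.007 × 7000 / 9.8 = 5.00 mm
Layer 790–690 hPa: Δp = 100 hPa = 10000 Pa, q̄ = 0.00525 kg/kg → 0.00525 × 10000 / 9.8 = 5.36 mm
Layer 690–530 hPa: Δp = 160 hPa = 16000 Pa, q̄ = 0.00264 kg/kg → 0.00264 × 16000 / 9.8 = 4.31 mm
Layer 530–300 hPa: Δp = 230 hPa = 23000 Pa, q̄ = 0.00124 kg/kg → 0.00124 × 23000 / 9.8 = 2.91 mm
PW = 14.86 + 5.00 + 5.36 + 4.31 + 2.91 = 32.44 ≈ 32.4 mm.

PW ≈ 32.4 mm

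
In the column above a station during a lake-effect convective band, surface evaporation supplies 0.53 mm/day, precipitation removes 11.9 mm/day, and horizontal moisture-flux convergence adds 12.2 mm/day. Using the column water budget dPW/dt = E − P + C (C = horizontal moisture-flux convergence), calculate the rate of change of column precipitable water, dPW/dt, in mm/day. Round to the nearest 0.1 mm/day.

dPW/dt = E − P + C = 0.53 − 11.9 + (12.2) = 0.8 mm/day.

dPW/dt ≈ 0.8 mm/day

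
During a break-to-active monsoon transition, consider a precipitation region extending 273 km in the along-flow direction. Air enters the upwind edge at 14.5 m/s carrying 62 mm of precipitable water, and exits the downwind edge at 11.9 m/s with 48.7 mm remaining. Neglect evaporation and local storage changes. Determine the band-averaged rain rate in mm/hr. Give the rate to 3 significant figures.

Column moisture flux per unit crosswind length is F = V × PW.
Inflow: F_in = 14.5 × 62 = 899 mm·m/s
Outflow: F_out = 11.9 × 48.7 = 579.53 mm·m/s
Steady-state rate R = (F_in − F_out)/L = (899 − 579.53) / 273000 m = 1.170e-03 mm/s.
R = 1.170e-03 × 3600 = 4.21 mm/hr.

R ≈ 4.21 mm/hr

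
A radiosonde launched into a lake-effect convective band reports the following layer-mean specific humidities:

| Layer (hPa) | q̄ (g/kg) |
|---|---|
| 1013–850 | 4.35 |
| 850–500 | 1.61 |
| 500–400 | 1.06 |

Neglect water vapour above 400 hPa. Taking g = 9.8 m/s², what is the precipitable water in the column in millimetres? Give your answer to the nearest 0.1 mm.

Precipitable water is the column-integrated vapour mass per unit area: PW = (1/g) Σ q̄ Δp, with q in kg/kg and Δp in Pa (1 kg/m² of water = 1 mm).
Layer 1013–850 hPa: Δp = 163 hPa = 16300 Pa, q̄ = 0.00435 kg/kg → 0.00435 × 16300 / 9.8 = 7.24 mm
Layer 850–500 hPa: Δp = 350 hPa = 35000 Pa, q̄ = 0.00161 kg/kg → 0.00161 × 35000 / 9.8 = 5.75 mm
Layer 500–400 hPa: Δp = 100 hPa = 10000 Pa, q̄ = 0.00106 kg/kg → 0.00106 × 10000 / 9.8 = 1.08 mm
PW = 7.24 + 5.75 + 1.08 = 14.07 ≈ 14.1 mm.

PW ≈ 14.1 mm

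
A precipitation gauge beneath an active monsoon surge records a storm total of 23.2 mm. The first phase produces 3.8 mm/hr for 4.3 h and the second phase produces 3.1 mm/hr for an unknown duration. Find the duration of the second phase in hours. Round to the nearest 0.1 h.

duration ≈ 2.2 h

Known phases: 3.8 × 4.3 = 16.34 mm.
Remaining depth = 23.2 − 16.34 = 6.86 mm.
Duration = 6.86 / 3.1 = 2.2 h.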